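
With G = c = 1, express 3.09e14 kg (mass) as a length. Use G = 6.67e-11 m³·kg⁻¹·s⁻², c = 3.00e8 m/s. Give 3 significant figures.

2.29e-13 m

In G = c = 1 units mass has dimensions of length; the conversion factor is G/c².
3.09e14 kg × (G/c²) = 2.29e-13 m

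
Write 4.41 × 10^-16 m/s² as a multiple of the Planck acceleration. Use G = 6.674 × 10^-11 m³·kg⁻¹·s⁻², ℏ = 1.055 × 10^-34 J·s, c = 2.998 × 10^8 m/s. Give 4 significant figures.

Planck acceleration: a_P = √(c⁷/(ℏG)) = 5.560 × 10^51 m/s².
4.41 × 10^-16 / 5.560 × 10^51 = 7.931 × 10^-68

7.931 × 10^-68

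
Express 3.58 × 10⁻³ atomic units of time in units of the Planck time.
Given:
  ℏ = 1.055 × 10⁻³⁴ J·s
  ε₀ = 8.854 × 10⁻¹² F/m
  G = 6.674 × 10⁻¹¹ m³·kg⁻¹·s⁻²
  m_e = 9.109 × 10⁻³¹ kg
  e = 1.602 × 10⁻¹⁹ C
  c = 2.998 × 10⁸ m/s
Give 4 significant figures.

1.609 × 10²⁴

atomic unit of time: τ_au = (4πε₀)²ℏ³/(m_e e⁴) = 2.423 × 10⁻¹⁷ s
Planck time: t_P = √(ℏG/c⁵) = 5.392 × 10⁻⁴⁴ s
3.58 × 10⁻³ × 2.423 × 10⁻¹⁷ / 5.392 × 10⁻⁴⁴ = 1.609 × 10²⁴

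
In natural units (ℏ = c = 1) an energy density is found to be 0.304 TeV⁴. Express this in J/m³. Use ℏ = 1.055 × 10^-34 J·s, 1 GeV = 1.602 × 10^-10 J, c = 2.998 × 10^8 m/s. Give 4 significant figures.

6.328 × 10^48 J/m³

[E]/[L]³ = [E]⁴/(ℏc)³; restore (ℏc)⁻³.
1 GeV⁴ → 1/(ℏc)³ × (1 GeV in J)⁴ = 2.082 × 10^37 J/m³.
Convert the energy scale: 0.304 TeV⁴ = 3.04 × 10^11 GeV⁴.
Result: 3.04 × 10^11 × 2.082 × 10^37 = 6.328 × 10^48 J/m³.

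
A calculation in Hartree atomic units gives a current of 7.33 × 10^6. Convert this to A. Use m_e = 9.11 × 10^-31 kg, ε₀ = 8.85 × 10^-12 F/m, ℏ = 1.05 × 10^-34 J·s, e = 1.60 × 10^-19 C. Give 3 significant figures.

One atomic unit of electric current: I_au = e E_h/ℏ = m_e e⁵/((4πε₀)²ℏ³) = 6.67 × 10^-3 A.
7.33 × 10^6 × 6.67 × 10^-3 A = 4.89 × 10^4 A

4.89 × 10^4 A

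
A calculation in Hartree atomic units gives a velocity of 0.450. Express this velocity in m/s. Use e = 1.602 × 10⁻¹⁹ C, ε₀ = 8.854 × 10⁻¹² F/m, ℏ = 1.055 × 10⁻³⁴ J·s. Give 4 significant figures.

9.839 × 10⁵ m/s

One atomic unit of velocity: v_au = e²/(4πε₀ℏ) = 2.186 × 10⁶ m/s.
0.450 × 2.186 × 10⁶ m/s = 9.839 × 10⁵ m/s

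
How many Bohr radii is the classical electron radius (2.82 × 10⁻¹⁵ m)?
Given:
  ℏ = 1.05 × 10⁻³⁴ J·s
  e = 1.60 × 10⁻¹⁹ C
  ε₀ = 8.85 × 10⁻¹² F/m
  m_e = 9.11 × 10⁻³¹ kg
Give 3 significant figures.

5.36 × 10⁻⁵

Bohr radius: a₀ = 4πε₀ℏ²/(m_e e²) = 5.26 × 10⁻¹¹ m.
2.82 × 10⁻¹⁵ / 5.26 × 10⁻¹¹ = 5.36 × 10⁻⁵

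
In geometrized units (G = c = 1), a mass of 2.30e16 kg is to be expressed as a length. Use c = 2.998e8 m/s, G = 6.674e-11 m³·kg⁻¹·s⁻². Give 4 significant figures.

In G = c = 1 units mass has dimensions of length; the conversion factor is G/c².
2.30e16 kg × (G/c²) = 1.708e-11 m

1.708e-11 m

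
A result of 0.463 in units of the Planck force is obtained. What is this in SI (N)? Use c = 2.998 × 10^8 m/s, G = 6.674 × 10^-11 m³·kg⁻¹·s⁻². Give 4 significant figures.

One Planck force: F_P = c⁴/G = 1.210 × 10^44 N.
0.463 × 1.210 × 10^44 N = 5.604 × 10^43 N

5.604 × 10^43 N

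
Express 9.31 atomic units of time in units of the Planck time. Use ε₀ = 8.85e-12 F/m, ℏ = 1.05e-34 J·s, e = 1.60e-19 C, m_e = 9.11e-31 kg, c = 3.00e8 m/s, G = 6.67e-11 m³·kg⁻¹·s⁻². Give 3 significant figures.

atomic unit of time: τ_au = (4πε₀)²ℏ³/(m_e e⁴) = 2.40e-17 s
Planck time: t_P = √(ℏG/c⁵) = 5.37e-44 s
9.31 × 2.40e-17 / 5.37e-44 = 4.16e27

4.16e27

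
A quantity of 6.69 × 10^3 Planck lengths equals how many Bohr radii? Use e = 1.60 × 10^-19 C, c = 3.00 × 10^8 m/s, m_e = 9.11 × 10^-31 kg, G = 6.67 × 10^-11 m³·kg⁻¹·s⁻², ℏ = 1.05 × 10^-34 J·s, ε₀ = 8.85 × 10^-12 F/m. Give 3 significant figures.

2.05 × 10^-21

Planck length: ℓ_P = √(ℏG/c³) = 1.61 × 10^-35 m
Bohr radius: a₀ = 4πε₀ℏ²/(m_e e²) = 5.26 × 10^-11 m
6.69 × 10^3 × 1.61 × 10^-35 / 5.26 × 10^-11 = 2.05 × 10^-21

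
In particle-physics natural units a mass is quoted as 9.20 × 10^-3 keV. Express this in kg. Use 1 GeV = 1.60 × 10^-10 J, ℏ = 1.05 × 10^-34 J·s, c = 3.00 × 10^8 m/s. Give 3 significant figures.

Mass is [E]/c²; divide by c².
1 GeV → 1/c² × (1 GeV in J) = 1.78 × 10^-27 kg.
Convert the energy scale: 9.20 × 10^-3 keV = 9.20 × 10^-9 GeV.
Result: 9.20 × 10^-9 × 1.78 × 10^-27 = 1.64 × 10^-35 kg.

1.64 × 10^-35 kg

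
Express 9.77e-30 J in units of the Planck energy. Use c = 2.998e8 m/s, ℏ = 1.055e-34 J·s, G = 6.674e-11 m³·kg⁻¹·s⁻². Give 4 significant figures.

Planck energy: E_P = √(ℏc⁵/G) = 1.957e9 J.
9.77e-30 / 1.957e9 = 4.993e-39

4.993e-39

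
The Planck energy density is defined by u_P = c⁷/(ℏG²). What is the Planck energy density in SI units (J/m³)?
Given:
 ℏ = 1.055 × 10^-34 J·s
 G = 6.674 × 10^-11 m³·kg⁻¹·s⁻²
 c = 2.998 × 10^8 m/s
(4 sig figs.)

4.632 × 10^113 J/m³

u_P = c⁷/(ℏG²)
  = 2.177 × 10^59 / 4.699 × 10^-55
  = 4.632 × 10^113 J/m³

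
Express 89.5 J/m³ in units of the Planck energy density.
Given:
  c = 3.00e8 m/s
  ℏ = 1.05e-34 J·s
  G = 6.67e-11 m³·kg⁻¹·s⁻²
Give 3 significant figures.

Planck energy density: u_P = c⁷/(ℏG²) = 4.68e113 J/m³.
89.5 / 4.68e113 = 1.91e-112

1.91e-112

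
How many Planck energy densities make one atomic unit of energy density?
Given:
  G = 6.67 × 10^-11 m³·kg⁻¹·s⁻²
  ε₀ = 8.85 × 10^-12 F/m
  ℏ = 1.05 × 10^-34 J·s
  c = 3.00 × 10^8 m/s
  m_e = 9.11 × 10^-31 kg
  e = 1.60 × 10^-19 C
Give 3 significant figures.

6.44 × 10^-101

atomic unit of energy density: u_au = E_h/a₀³ = m_e⁴e¹⁰/((4πε₀)⁵ℏ⁸) = 3.01 × 10^13 J/m³
Planck energy density: u_P = c⁷/(ℏG²) = 4.68 × 10^113 J/m³
ratio = 3.01 × 10^13 / 4.68 × 10^113 = 6.44 × 10^-101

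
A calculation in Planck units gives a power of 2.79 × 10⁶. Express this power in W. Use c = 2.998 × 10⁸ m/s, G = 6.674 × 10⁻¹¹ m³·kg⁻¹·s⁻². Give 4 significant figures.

One Planck power: P_P = c⁵/G = 3.629 × 10⁵² W.
2.79 × 10⁶ × 3.629 × 10⁵² W = 1.012 × 10⁵⁹ W

1.012 × 10⁵⁹ W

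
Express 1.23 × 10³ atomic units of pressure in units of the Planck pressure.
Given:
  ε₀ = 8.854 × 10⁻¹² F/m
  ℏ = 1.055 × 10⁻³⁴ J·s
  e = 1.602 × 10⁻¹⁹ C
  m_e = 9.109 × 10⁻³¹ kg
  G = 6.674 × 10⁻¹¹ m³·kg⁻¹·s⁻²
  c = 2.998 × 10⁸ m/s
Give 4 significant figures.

7.778 × 10⁻⁹⁸

atomic unit of pressure: P_au = E_h/a₀³ = m_e⁴e¹⁰/((4πε₀)⁵ℏ⁸) = 2.929 × 10¹³ Pa
Planck pressure: p_P = c⁷/(ℏG²) = 4.632 × 10¹¹³ Pa
1.23 × 10³ × 2.929 × 10¹³ / 4.632 × 10¹¹³ = 7.778 × 10⁻⁹⁸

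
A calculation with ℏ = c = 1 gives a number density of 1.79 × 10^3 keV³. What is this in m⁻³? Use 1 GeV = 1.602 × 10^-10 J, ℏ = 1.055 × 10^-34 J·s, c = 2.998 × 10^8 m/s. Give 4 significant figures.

2.326 × 10^32 m⁻³

Number density is [L]⁻³ = [E]³/(ℏc)³.
1 GeV³ → 1/(ℏc)³ × (1 GeV in J)³ = 1.299 × 10^47 m⁻³.
Convert the energy scale: 1.79 × 10^3 keV³ = 1.79 × 10^-15 GeV³.
Result: 1.79 × 10^-15 × 1.299 × 10^47 = 2.326 × 10^32 m⁻³.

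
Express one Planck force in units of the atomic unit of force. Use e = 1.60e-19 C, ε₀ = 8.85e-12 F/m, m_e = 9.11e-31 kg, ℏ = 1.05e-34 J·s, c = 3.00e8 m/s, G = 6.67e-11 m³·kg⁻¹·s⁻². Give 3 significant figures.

Planck force: F_P = c⁴/G = 1.21e44 N
atomic unit of force: F_au = E_h/a₀ = m_e²e⁶/((4πε₀)³ℏ⁴) = 8.33e-8 N
ratio = 1.21e44 / 8.33e-8 = 1.46e51

1.46e51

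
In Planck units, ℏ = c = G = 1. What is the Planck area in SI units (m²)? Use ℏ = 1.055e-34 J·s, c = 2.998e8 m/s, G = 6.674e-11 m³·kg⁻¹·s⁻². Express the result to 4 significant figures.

2.613e-70 m²

The unique combination of the constants set to 1 with dimensions of area is A_P = ℏG/c³.
  = 7.041e-45 / 2.695e25
  = 2.613e-70 m²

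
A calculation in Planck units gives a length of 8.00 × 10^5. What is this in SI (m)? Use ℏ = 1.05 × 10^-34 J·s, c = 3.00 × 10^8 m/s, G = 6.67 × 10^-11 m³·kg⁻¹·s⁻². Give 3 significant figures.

One Planck length: ℓ_P = √(ℏG/c³) = 1.61 × 10^-35 m.
8.00 × 10^5 × 1.61 × 10^-35 m = 1.29 × 10^-29 m

1.29 × 10^-29 m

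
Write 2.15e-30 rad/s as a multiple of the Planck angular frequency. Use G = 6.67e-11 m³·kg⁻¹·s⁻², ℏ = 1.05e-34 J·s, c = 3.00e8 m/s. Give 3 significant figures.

Planck angular frequency: ω_P = √(c⁵/(ℏG)) = 1.86e43 rad/s.
2.15e-30 / 1.86e43 = 1.15e-73

1.15e-73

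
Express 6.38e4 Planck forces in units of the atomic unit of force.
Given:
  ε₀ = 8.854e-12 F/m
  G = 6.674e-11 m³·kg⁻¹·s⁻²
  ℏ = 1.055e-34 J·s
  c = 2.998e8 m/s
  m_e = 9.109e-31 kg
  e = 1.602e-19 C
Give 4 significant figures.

Planck force: F_P = c⁴/G = 1.210e44 N
atomic unit of force: F_au = E_h/a₀ = m_e²e⁶/((4πε₀)³ℏ⁴) = 8.220e-8 N
6.38e4 × 1.210e44 / 8.220e-8 = 9.395e55

9.395e55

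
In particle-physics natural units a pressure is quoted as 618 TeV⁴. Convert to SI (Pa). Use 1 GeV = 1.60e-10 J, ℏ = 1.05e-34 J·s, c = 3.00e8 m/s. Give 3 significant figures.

1.30e52 Pa

Pressure is [E]/[L]³ = [E]⁴/(ℏc)³.
1 GeV⁴ → 1/(ℏc)³ × (1 GeV in J)⁴ = 2.10e37 Pa.
Convert the energy scale: 618 TeV⁴ = 6.18e14 GeV⁴.
Result: 6.18e14 × 2.10e37 = 1.30e52 Pa.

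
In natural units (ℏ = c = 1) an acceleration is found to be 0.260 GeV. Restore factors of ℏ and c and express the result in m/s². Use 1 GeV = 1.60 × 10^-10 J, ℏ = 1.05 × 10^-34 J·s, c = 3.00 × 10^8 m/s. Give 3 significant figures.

1.19 × 10^32 m/s²

Acceleration is [L]/[T]² = c·[E]/ℏ.
1 GeV → c/ℏ × (1 GeV in J) = 4.57 × 10^32 m/s².
Result: 0.260 × 4.57 × 10^32 = 1.19 × 10^32 m/s².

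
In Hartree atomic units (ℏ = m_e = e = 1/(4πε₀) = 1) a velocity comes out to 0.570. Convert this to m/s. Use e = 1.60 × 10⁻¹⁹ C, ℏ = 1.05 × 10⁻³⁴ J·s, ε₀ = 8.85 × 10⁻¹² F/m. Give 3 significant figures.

One atomic unit of velocity: v_au = e²/(4πε₀ℏ) = 2.19 × 10⁶ m/s.
0.570 × 2.19 × 10⁶ m/s = 1.25 × 10⁶ m/s

1.25 × 10⁶ m/s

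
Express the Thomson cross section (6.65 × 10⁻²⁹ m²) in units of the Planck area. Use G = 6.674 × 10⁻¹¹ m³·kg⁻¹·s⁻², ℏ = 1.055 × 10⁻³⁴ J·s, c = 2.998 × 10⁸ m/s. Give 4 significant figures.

Planck area: A_P = ℏG/c³ = 2.613 × 10⁻⁷⁰ m².
6.65 × 10⁻²⁹ / 2.613 × 10⁻⁷⁰ = 2.545 × 10⁴¹

2.545 × 10⁴¹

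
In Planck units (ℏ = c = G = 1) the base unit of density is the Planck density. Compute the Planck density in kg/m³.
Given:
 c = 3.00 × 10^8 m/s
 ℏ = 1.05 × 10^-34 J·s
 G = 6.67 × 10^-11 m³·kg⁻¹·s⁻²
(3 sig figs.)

5.20 × 10^96 kg/m³

ρ_P = c⁵/(ℏG²)
  = 2.43 × 10^42 / 4.67 × 10^-55
  = 5.20 × 10^96 kg/m³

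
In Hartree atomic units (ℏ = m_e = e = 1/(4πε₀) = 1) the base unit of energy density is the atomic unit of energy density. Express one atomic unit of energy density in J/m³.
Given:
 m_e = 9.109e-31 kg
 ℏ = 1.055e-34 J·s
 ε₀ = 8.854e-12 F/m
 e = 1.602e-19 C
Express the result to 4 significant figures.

2.929e13 J/m³

u_au = E_h/a₀³ = m_e⁴e¹⁰/((4πε₀)⁵ℏ⁸)
E_h = 4.354e-18 J
a₀ = 5.297e-11 m
E_h/a₀³ = 2.929e13 J/m³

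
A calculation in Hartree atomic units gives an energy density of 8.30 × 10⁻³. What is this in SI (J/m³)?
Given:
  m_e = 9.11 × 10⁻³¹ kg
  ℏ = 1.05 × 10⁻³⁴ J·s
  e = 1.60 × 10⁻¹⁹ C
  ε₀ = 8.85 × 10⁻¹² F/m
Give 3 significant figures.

2.50 × 10¹¹ J/m³

One atomic unit of energy density: u_au = E_h/a₀³ = m_e⁴e¹⁰/((4πε₀)⁵ℏ⁸) = 3.01 × 10¹³ J/m³.
8.30 × 10⁻³ × 3.01 × 10¹³ J/m³ = 2.50 × 10¹¹ J/m³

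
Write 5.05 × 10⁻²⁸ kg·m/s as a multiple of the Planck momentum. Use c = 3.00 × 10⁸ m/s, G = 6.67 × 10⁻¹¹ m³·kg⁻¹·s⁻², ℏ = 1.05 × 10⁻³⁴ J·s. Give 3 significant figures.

7.75 × 10⁻²⁹

Planck momentum: p_P = √(ℏc³/G) = 6.52 kg·m/s.
5.05 × 10⁻²⁸ / 6.52 = 7.75 × 10⁻²⁹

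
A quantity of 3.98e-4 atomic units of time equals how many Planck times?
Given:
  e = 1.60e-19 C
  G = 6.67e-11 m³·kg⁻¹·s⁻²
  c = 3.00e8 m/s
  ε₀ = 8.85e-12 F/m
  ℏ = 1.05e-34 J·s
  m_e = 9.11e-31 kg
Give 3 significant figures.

1.78e23

atomic unit of time: τ_au = (4πε₀)²ℏ³/(m_e e⁴) = 2.40e-17 s
Planck time: t_P = √(ℏG/c⁵) = 5.37e-44 s
3.98e-4 × 2.40e-17 / 5.37e-44 = 1.78e23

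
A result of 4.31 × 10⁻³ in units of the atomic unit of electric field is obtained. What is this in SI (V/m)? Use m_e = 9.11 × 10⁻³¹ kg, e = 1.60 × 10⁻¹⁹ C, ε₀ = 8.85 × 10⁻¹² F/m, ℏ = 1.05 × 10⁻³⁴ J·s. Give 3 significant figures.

One atomic unit of electric field: E_au = E_h/(e a₀) = m_e²e⁵/((4πε₀)³ℏ⁴) = 5.20 × 10¹¹ V/m.
4.31 × 10⁻³ × 5.20 × 10¹¹ V/m = 2.24 × 10⁹ V/m

2.24 × 10⁹ V/m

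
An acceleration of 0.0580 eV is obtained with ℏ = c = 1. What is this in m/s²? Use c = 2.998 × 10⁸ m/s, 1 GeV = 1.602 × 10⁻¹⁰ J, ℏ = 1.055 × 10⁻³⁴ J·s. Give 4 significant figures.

2.640 × 10²² m/s²

Acceleration is [L]/[T]² = c·[E]/ℏ.
1 GeV → c/ℏ × (1 GeV in J) = 4.552 × 10³² m/s².
Convert the energy scale: 0.0580 eV = 5.80 × 10⁻¹¹ GeV.
Result: 5.80 × 10⁻¹¹ × 4.552 × 10³² = 2.640 × 10²² m/s².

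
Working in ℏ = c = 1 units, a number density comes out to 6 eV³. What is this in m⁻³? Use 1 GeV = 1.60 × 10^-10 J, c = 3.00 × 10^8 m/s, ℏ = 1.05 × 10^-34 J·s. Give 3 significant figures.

Number density is [L]⁻³ = [E]³/(ℏc)³.
1 GeV³ → 1/(ℏc)³ × (1 GeV in J)³ = 1.31 × 10^47 m⁻³.
Convert the energy scale: 6 eV³ = 6.00 × 10^-27 GeV³.
Result: 6.00 × 10^-27 × 1.31 × 10^47 = 7.86 × 10^20 m⁻³.

7.86 × 10^20 m⁻³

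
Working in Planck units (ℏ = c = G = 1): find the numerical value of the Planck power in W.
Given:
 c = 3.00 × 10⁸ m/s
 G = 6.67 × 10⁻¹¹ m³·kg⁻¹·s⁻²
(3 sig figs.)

The unique combination of the constants set to 1 with dimensions of power is P_P = c⁵/G.
  = 2.43 × 10⁴² / 6.67 × 10⁻¹¹
  = 3.64 × 10⁵² W

3.64 × 10⁵² W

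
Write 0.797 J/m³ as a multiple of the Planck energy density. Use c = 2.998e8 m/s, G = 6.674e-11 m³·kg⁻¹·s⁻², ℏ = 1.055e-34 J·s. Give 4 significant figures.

1.721e-114

Planck energy density: u_P = c⁷/(ℏG²) = 4.632e113 J/m³.
0.797 / 4.632e113 = 1.721e-114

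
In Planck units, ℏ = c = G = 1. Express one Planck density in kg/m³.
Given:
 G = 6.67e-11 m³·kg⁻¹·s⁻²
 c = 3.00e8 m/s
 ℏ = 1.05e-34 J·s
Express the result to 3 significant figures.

From ℏ = c = G = 1 the density scale is ρ_P = c⁵/(ℏG²).
  = 2.43e42 / 4.67e-55
  = 5.20e96 kg/m³

5.20e96 kg/m³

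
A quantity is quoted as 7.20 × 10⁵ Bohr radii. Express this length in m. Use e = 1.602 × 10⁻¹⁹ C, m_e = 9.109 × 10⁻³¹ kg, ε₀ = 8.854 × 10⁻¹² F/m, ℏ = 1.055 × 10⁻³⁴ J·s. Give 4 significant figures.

One Bohr radius: a₀ = 4πε₀ℏ²/(m_e e²) = 5.297 × 10⁻¹¹ m.
7.20 × 10⁵ × 5.297 × 10⁻¹¹ m = 3.814 × 10⁻⁵ m

3.814 × 10⁻⁵ m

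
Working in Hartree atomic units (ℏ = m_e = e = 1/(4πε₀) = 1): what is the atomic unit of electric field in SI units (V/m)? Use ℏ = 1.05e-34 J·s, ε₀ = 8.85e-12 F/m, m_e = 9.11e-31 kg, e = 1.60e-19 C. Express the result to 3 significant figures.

5.20e11 V/m

The unique combination of the constants set to 1 with dimensions of electric field is E_au = E_h/(e a₀) = m_e²e⁵/((4πε₀)³ℏ⁴).
E_h = 4.38e-18 J
a₀ = 5.26e-11 m
E_h/(e·a₀) = 5.20e11 V/m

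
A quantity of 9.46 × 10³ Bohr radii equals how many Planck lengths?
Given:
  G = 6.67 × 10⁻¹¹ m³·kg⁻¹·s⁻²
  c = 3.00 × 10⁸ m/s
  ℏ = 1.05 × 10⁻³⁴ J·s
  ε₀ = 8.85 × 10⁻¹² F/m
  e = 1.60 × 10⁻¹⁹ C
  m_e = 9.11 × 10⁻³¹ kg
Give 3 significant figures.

Bohr radius: a₀ = 4πε₀ℏ²/(m_e e²) = 5.26 × 10⁻¹¹ m
Planck length: ℓ_P = √(ℏG/c³) = 1.61 × 10⁻³⁵ m
9.46 × 10³ × 5.26 × 10⁻¹¹ / 1.61 × 10⁻³⁵ = 3.09 × 10²⁸

3.09 × 10²⁸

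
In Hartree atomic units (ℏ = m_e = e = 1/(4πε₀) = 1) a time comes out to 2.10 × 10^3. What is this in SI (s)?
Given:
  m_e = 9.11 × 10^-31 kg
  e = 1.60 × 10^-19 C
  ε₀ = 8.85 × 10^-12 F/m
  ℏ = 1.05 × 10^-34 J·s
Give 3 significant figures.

One atomic unit of time: τ_au = (4πε₀)²ℏ³/(m_e e⁴) = 2.40 × 10^-17 s.
2.10 × 10^3 × 2.40 × 10^-17 s = 5.04 × 10^-14 s

5.04 × 10^-14 s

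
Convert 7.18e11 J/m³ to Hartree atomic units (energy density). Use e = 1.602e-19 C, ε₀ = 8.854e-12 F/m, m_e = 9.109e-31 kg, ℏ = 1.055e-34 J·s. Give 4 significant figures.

0.02451

atomic unit of energy density: u_au = E_h/a₀³ = m_e⁴e¹⁰/((4πε₀)⁵ℏ⁸) = 2.929e13 J/m³.
7.18e11 / 2.929e13 = 0.02451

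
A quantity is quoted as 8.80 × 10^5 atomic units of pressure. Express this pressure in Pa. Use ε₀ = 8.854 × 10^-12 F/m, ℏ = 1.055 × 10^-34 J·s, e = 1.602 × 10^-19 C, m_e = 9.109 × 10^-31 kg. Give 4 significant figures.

One atomic unit of pressure: P_au = E_h/a₀³ = m_e⁴e¹⁰/((4πε₀)⁵ℏ⁸) = 2.929 × 10^13 Pa.
8.80 × 10^5 × 2.929 × 10^13 Pa = 2.578 × 10^19 Pa

2.578 × 10^19 Pa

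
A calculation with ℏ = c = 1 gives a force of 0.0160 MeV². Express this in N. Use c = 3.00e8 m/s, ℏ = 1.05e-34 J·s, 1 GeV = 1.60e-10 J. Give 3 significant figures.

0.0130 N

Force is [E]/[L] = [E]²/(ℏc); restore (ℏc)⁻¹.
1 GeV² → 1/(ℏc) × (1 GeV in J)² = 8.13e5 N.
Convert the energy scale: 0.0160 MeV² = 1.60e-8 GeV².
Result: 1.60e-8 × 8.13e5 = 0.0130 N.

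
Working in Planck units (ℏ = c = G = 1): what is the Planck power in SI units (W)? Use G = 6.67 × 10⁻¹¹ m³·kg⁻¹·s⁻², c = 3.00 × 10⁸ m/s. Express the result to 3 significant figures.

3.64 × 10⁵² W

Dimensional analysis gives P_P = c⁵/G.
  = 2.43 × 10⁴² / 6.67 × 10⁻¹¹
  = 3.64 × 10⁵² W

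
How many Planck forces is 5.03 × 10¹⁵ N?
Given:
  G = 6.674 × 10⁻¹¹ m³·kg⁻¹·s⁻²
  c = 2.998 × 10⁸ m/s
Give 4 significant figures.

Planck force: F_P = c⁴/G = 1.210 × 10⁴⁴ N.
5.03 × 10¹⁵ / 1.210 × 10⁴⁴ = 4.156 × 10⁻²⁹

4.156 × 10⁻²⁹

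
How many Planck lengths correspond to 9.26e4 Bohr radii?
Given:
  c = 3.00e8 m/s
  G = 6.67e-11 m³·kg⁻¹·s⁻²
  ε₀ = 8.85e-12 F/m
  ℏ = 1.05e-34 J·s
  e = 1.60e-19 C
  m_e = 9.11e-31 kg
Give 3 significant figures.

3.02e29

Bohr radius: a₀ = 4πε₀ℏ²/(m_e e²) = 5.26e-11 m
Planck length: ℓ_P = √(ℏG/c³) = 1.61e-35 m
9.26e4 × 5.26e-11 / 1.61e-35 = 3.02e29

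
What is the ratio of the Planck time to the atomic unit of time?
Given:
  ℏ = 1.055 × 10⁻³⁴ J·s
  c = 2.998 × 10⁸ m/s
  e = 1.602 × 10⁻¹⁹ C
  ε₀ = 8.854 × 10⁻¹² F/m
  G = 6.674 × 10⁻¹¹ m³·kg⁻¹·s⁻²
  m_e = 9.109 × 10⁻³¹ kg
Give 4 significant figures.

2.225 × 10⁻²⁷

Planck time: t_P = √(ℏG/c⁵) = 5.392 × 10⁻⁴⁴ s
atomic unit of time: τ_au = (4πε₀)²ℏ³/(m_e e⁴) = 2.423 × 10⁻¹⁷ s
ratio = 5.392 × 10⁻⁴⁴ / 2.423 × 10⁻¹⁷ = 2.225 × 10⁻²⁷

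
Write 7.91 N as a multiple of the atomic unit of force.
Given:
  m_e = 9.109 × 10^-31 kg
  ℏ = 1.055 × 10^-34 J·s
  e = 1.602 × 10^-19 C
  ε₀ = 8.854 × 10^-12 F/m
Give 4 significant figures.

atomic unit of force: F_au = E_h/a₀ = m_e²e⁶/((4πε₀)³ℏ⁴) = 8.220 × 10^-8 N.
7.91 / 8.220 × 10^-8 = 9.623 × 10^7

9.623 × 10^7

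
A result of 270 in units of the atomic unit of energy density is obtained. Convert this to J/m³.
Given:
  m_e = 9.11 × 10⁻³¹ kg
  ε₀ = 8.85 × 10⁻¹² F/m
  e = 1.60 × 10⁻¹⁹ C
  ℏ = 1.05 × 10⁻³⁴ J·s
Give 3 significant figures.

8.13 × 10¹⁵ J/m³

One atomic unit of energy density: u_au = E_h/a₀³ = m_e⁴e¹⁰/((4πε₀)⁵ℏ⁸) = 3.01 × 10¹³ J/m³.
270 × 3.01 × 10¹³ J/m³ = 8.13 × 10¹⁵ J/m³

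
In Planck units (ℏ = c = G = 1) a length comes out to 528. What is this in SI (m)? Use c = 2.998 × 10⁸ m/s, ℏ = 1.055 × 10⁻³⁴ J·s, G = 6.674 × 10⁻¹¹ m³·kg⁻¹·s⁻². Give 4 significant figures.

8.535 × 10⁻³³ m

One Planck length: ℓ_P = √(ℏG/c³) = 1.616 × 10⁻³⁵ m.
528 × 1.616 × 10⁻³⁵ m = 8.535 × 10⁻³³ m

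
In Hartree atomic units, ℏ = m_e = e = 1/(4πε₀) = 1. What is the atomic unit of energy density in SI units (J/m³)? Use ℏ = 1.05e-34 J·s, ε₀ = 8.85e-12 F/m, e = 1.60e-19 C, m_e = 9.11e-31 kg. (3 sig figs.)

Dimensional analysis gives u_au = E_h/a₀³ = m_e⁴e¹⁰/((4πε₀)⁵ℏ⁸).
E_h = 4.38e-18 J
a₀ = 5.26e-11 m
E_h/a₀³ = 3.01e13 J/m³

3.01e13 J/m³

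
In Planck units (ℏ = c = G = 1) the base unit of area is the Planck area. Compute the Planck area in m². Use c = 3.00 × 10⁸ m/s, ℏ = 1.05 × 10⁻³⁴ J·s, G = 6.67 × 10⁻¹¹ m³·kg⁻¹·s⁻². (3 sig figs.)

A_P = ℏG/c³
  = 7.00 × 10⁻⁴⁵ / 2.70 × 10²⁵
  = 2.59 × 10⁻⁷⁰ m²

2.59 × 10⁻⁷⁰ m²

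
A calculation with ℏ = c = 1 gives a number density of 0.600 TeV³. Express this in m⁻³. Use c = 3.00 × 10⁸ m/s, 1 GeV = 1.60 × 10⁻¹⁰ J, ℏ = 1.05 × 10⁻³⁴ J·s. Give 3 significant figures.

Number density is [L]⁻³ = [E]³/(ℏc)³.
1 GeV³ → 1/(ℏc)³ × (1 GeV in J)³ = 1.31 × 10⁴⁷ m⁻³.
Convert the energy scale: 0.600 TeV³ = 6.00 × 10⁸ GeV³.
Result: 6.00 × 10⁸ × 1.31 × 10⁴⁷ = 7.86 × 10⁵⁵ m⁻³.

7.86 × 10⁵⁵ m⁻³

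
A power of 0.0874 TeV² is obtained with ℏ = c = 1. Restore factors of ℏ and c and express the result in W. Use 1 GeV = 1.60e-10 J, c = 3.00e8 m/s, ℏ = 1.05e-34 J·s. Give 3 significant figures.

2.13e19 W

Power is [E]/[T] = [E]²/ℏ.
1 GeV² → 1/ℏ × (1 GeV in J)² = 2.44e14 W.
Convert the energy scale: 0.0874 TeV² = 8.74e4 GeV².
Result: 8.74e4 × 2.44e14 = 2.13e19 W.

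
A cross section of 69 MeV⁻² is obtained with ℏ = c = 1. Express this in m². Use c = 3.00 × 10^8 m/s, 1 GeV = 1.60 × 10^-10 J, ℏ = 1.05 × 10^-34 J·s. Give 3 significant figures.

Area is [L]² = [E]⁻²·(ℏc)²; restore (ℏc)².
1 GeV⁻² → (ℏc)² × (1 GeV in J)⁻² = 3.88 × 10^-32 m².
Convert the energy scale: 69 MeV⁻² = 6.90 × 10^7 GeV⁻².
Result: 6.90 × 10^7 × 3.88 × 10^-32 = 2.67 × 10^-24 m².

2.67 × 10^-24 m²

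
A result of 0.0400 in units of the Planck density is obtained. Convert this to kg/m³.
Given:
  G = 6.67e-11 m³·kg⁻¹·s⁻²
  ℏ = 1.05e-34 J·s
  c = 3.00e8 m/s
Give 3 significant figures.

2.08e95 kg/m³

One Planck density: ρ_P = c⁵/(ℏG²) = 5.20e96 kg/m³.
0.0400 × 5.20e96 kg/m³ = 2.08e95 kg/m³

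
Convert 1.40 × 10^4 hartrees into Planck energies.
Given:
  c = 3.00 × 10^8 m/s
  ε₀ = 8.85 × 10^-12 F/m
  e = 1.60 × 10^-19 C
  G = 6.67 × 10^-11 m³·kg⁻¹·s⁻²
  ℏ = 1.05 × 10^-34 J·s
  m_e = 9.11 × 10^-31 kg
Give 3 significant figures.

hartree: E_h = m_e e⁴/(4πε₀ℏ)² = 4.38 × 10^-18 J
Planck energy: E_P = √(ℏc⁵/G) = 1.96 × 10^9 J
1.40 × 10^4 × 4.38 × 10^-18 / 1.96 × 10^9 = 3.13 × 10^-23

3.13 × 10^-23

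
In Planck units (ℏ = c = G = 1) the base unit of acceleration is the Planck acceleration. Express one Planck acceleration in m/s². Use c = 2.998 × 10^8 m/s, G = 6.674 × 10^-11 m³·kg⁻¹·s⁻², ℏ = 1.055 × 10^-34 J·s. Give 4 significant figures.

5.560 × 10^51 m/s²

a_P = √(c⁷/(ℏG))
  = √(3.092 × 10^103)
  = 5.560 × 10^51 m/s²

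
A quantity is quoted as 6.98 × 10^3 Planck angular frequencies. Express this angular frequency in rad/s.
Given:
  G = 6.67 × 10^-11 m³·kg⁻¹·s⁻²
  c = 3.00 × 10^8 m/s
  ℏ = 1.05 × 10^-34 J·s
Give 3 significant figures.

One Planck angular frequency: ω_P = √(c⁵/(ℏG)) = 1.86 × 10^43 rad/s.
6.98 × 10^3 × 1.86 × 10^43 rad/s = 1.30 × 10^47 rad/s

1.30 × 10^47 rad/s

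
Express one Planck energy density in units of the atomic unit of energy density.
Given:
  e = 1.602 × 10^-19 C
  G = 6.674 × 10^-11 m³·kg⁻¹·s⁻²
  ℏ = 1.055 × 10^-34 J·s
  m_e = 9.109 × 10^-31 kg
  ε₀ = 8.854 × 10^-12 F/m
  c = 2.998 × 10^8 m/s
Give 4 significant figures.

Planck energy density: u_P = c⁷/(ℏG²) = 4.632 × 10^113 J/m³
atomic unit of energy density: u_au = E_h/a₀³ = m_e⁴e¹⁰/((4πε₀)⁵ℏ⁸) = 2.929 × 10^13 J/m³
ratio = 4.632 × 10^113 / 2.929 × 10^13 = 1.581 × 10^100

1.581 × 10^100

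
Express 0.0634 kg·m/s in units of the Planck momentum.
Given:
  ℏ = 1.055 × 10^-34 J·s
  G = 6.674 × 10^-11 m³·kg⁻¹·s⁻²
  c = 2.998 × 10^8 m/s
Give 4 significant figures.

Planck momentum: p_P = √(ℏc³/G) = 6.527 kg·m/s.
0.0634 / 6.527 = 9.714 × 10^-3

9.714 × 10^-3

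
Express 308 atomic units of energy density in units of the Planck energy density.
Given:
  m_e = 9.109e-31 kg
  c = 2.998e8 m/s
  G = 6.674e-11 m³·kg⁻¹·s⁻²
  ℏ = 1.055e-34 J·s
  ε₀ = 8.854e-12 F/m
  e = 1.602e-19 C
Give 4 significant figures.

atomic unit of energy density: u_au = E_h/a₀³ = m_e⁴e¹⁰/((4πε₀)⁵ℏ⁸) = 2.929e13 J/m³
Planck energy density: u_P = c⁷/(ℏG²) = 4.632e113 J/m³
308 × 2.929e13 / 4.632e113 = 1.948e-98

1.948e-98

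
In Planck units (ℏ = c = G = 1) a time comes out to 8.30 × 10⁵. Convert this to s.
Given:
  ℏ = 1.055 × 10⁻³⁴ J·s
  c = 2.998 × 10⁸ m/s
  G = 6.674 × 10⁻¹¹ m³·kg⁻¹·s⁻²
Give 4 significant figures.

One Planck time: t_P = √(ℏG/c⁵) = 5.392 × 10⁻⁴⁴ s.
8.30 × 10⁵ × 5.392 × 10⁻⁴⁴ s = 4.475 × 10⁻³⁸ s

4.475 × 10⁻³⁸ s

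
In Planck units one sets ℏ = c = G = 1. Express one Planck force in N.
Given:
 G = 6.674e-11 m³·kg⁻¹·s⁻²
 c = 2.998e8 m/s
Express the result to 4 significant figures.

F_P = c⁴/G
  = 8.078e33 / 6.674e-11
  = 1.210e44 N

1.210e44 N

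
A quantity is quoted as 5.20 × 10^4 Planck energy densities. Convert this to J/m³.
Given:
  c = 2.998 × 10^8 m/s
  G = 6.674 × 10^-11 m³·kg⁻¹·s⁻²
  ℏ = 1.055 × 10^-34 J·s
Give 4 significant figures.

One Planck energy density: u_P = c⁷/(ℏG²) = 4.632 × 10^113 J/m³.
5.20 × 10^4 × 4.632 × 10^113 J/m³ = 2.409 × 10^118 J/m³

2.409 × 10^118 J/m³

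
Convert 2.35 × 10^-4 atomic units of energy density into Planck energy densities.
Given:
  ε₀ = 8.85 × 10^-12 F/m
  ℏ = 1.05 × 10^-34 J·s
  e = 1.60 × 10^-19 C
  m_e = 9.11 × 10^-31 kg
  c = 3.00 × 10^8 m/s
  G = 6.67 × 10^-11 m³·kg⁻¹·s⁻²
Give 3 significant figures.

1.51 × 10^-104

atomic unit of energy density: u_au = E_h/a₀³ = m_e⁴e¹⁰/((4πε₀)⁵ℏ⁸) = 3.01 × 10^13 J/m³
Planck energy density: u_P = c⁷/(ℏG²) = 4.68 × 10^113 J/m³
2.35 × 10^-4 × 3.01 × 10^13 / 4.68 × 10^113 = 1.51 × 10^-104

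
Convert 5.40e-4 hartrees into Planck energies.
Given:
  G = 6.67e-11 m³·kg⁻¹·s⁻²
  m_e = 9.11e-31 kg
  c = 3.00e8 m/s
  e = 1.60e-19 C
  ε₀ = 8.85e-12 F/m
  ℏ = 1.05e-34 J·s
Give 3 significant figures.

hartree: E_h = m_e e⁴/(4πε₀ℏ)² = 4.38e-18 J
Planck energy: E_P = √(ℏc⁵/G) = 1.96e9 J
5.40e-4 × 4.38e-18 / 1.96e9 = 1.21e-30

1.21e-30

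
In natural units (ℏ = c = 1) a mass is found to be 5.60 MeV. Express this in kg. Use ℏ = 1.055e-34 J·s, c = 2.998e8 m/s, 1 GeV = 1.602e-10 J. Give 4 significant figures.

Mass is [E]/c²; divide by c².
1 GeV → 1/c² × (1 GeV in J) = 1.782e-27 kg.
Convert the energy scale: 5.60 MeV = 5.60e-3 GeV.
Result: 5.60e-3 × 1.782e-27 = 9.981e-30 kg.

9.981e-30 kg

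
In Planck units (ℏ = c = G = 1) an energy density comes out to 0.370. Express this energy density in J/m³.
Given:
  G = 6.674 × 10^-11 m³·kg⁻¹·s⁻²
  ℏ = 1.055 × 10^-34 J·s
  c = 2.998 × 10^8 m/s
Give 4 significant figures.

1.714 × 10^113 J/m³

One Planck energy density: u_P = c⁷/(ℏG²) = 4.632 × 10^113 J/m³.
0.370 × 4.632 × 10^113 J/m³ = 1.714 × 10^113 J/m³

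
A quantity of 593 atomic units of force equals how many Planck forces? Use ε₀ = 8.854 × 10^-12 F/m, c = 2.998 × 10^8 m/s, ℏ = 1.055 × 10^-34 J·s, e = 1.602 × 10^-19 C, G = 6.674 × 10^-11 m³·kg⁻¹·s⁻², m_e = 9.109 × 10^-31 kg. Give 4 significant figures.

atomic unit of force: F_au = E_h/a₀ = m_e²e⁶/((4πε₀)³ℏ⁴) = 8.220 × 10^-8 N
Planck force: F_P = c⁴/G = 1.210 × 10^44 N
593 × 8.220 × 10^-8 / 1.210 × 10^44 = 4.027 × 10^-49

4.027 × 10^-49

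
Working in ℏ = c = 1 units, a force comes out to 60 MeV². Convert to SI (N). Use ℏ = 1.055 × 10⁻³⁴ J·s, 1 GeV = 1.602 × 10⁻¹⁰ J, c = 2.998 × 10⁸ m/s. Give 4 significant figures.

Force is [E]/[L] = [E]²/(ℏc); restore (ℏc)⁻¹.
1 GeV² → 1/(ℏc) × (1 GeV in J)² = 8.114 × 10⁵ N.
Convert the energy scale: 60 MeV² = 6.00 × 10⁻⁵ GeV².
Result: 6.00 × 10⁻⁵ × 8.114 × 10⁵ = 48.68 N.

48.68 N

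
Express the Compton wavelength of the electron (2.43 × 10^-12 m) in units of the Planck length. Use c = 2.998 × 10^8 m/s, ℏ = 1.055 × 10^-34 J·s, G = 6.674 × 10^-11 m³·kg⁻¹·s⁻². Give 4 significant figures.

1.503 × 10^23

Planck length: ℓ_P = √(ℏG/c³) = 1.616 × 10^-35 m.
2.43 × 10^-12 / 1.616 × 10^-35 = 1.503 × 10^23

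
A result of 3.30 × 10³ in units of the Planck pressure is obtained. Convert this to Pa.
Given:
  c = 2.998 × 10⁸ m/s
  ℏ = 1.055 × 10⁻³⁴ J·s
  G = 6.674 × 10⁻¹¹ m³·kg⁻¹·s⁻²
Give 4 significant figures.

One Planck pressure: p_P = c⁷/(ℏG²) = 4.632 × 10¹¹³ Pa.
3.30 × 10³ × 4.632 × 10¹¹³ Pa = 1.529 × 10¹¹⁷ Pa

1.529 × 10¹¹⁷ Pa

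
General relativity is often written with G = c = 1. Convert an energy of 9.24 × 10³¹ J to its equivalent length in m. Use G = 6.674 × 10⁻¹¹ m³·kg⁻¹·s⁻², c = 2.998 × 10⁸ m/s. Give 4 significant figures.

7.634 × 10⁻¹³ m

Energy → length via G/c⁴.
9.24 × 10³¹ J × (G/c⁴) = 7.634 × 10⁻¹³ m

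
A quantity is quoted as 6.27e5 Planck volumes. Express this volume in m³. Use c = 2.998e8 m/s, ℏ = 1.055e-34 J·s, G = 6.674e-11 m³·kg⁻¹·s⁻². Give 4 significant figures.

One Planck volume: V_P = (ℏG/c³)^(3/2) = 4.224e-105 m³.
6.27e5 × 4.224e-105 m³ = 2.648e-99 m³

2.648e-99 m³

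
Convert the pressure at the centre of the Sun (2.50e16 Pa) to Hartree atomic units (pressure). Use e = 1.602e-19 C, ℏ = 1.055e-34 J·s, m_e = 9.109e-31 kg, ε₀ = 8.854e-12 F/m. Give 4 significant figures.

atomic unit of pressure: P_au = E_h/a₀³ = m_e⁴e¹⁰/((4πε₀)⁵ℏ⁸) = 2.929e13 Pa.
2.50e16 / 2.929e13 = 853.5

853.5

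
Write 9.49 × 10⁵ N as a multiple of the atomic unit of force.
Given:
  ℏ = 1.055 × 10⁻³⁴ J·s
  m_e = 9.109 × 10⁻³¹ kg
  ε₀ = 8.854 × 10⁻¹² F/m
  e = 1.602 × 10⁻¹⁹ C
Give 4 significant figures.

atomic unit of force: F_au = E_h/a₀ = m_e²e⁶/((4πε₀)³ℏ⁴) = 8.220 × 10⁻⁸ N.
9.49 × 10⁵ / 8.220 × 10⁻⁸ = 1.155 × 10¹³

1.155 × 10¹³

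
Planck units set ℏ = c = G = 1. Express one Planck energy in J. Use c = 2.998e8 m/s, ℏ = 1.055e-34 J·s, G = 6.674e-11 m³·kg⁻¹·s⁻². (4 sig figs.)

The unique combination of the constants set to 1 with dimensions of energy is E_P = √(ℏc⁵/G).
  = √(3.828e18)
  = 1.957e9 J

1.957e9 J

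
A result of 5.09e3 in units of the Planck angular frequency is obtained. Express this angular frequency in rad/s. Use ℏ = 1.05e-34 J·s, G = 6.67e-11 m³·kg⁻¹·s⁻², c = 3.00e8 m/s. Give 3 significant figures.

9.48e46 rad/s

One Planck angular frequency: ω_P = √(c⁵/(ℏG)) = 1.86e43 rad/s.
5.09e3 × 1.86e43 rad/s = 9.48e46 rad/s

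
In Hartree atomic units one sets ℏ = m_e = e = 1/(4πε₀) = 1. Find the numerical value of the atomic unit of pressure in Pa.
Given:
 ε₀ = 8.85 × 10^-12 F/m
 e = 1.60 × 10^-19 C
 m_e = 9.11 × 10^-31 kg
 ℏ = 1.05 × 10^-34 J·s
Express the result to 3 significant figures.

3.01 × 10^13 Pa

P_au = E_h/a₀³ = m_e⁴e¹⁰/((4πε₀)⁵ℏ⁸)
E_h = 4.38 × 10^-18 J
a₀ = 5.26 × 10^-11 m
E_h/a₀³ = 3.01 × 10^13 Pa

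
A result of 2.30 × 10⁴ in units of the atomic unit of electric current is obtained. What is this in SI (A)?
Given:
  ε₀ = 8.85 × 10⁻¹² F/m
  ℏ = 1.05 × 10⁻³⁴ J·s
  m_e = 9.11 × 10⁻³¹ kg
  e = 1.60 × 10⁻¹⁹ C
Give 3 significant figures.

One atomic unit of electric current: I_au = e E_h/ℏ = m_e e⁵/((4πε₀)²ℏ³) = 6.67 × 10⁻³ A.
2.30 × 10⁴ × 6.67 × 10⁻³ A = 153 A

153 A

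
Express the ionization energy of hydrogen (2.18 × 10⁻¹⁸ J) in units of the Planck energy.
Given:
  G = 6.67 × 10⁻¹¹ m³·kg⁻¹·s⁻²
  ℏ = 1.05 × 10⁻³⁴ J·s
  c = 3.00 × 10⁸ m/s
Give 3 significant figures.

1.11 × 10⁻²⁷

Planck energy: E_P = √(ℏc⁵/G) = 1.96 × 10⁹ J.
2.18 × 10⁻¹⁸ / 1.96 × 10⁹ = 1.11 × 10⁻²⁷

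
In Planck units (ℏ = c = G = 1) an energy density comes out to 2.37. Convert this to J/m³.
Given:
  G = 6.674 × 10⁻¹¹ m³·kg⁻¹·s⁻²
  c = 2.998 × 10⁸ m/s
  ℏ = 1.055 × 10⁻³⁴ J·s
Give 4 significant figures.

One Planck energy density: u_P = c⁷/(ℏG²) = 4.632 × 10¹¹³ J/m³.
2.37 × 4.632 × 10¹¹³ J/m³ = 1.098 × 10¹¹⁴ J/m³

1.098 × 10¹¹⁴ J/m³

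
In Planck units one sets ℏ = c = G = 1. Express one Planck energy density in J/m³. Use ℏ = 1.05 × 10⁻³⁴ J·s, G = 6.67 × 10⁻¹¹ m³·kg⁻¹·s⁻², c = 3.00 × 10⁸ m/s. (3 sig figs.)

u_P = c⁷/(ℏG²)
  = 2.19 × 10⁵⁹ / 4.67 × 10⁻⁵⁵
  = 4.68 × 10¹¹³ J/m³

4.68 × 10¹¹³ J/m³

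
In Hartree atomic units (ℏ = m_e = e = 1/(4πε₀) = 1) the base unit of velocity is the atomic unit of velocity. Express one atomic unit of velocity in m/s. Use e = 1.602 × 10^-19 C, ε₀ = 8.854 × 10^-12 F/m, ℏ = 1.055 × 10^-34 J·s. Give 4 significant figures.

2.186 × 10^6 m/s

v_au = e²/(4πε₀ℏ)
  = 2.566 × 10^-38 / 1.174 × 10^-44
  = 2.186 × 10^6 m/s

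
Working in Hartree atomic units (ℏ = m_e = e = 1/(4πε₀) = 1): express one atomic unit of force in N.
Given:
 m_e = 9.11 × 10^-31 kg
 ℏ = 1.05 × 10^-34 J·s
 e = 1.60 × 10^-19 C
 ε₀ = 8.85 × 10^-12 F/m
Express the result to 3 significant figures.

The unique combination of the constants set to 1 with dimensions of force is F_au = E_h/a₀ = m_e²e⁶/((4πε₀)³ℏ⁴).
E_h = 4.38 × 10^-18 J
a₀ = 5.26 × 10^-11 m
E_h/a₀ = 8.33 × 10^-8 N

8.33 × 10^-8 N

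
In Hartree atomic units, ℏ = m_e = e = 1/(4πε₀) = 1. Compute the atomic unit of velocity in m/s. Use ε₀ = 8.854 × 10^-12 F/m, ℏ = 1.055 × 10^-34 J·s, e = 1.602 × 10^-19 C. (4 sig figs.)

Dimensional analysis gives v_au = e²/(4πε₀ℏ).
  = 2.566 × 10^-38 / 1.174 × 10^-44
  = 2.186 × 10^6 m/s

2.186 × 10^6 m/s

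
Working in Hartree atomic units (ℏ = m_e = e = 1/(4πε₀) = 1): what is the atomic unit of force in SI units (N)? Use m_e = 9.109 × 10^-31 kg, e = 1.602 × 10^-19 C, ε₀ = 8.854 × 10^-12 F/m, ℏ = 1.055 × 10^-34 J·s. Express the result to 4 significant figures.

From ℏ = m_e = e = 1/(4πε₀) = 1 the force scale is F_au = E_h/a₀ = m_e²e⁶/((4πε₀)³ℏ⁴).
E_h = 4.354 × 10^-18 J
a₀ = 5.297 × 10^-11 m
E_h/a₀ = 8.220 × 10^-8 N

8.220 × 10^-8 N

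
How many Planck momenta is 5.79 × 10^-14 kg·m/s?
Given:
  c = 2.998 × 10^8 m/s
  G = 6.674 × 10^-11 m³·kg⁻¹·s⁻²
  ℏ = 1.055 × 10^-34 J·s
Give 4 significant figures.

Planck momentum: p_P = √(ℏc³/G) = 6.527 kg·m/s.
5.79 × 10^-14 / 6.527 = 8.872 × 10^-15

8.872 × 10^-15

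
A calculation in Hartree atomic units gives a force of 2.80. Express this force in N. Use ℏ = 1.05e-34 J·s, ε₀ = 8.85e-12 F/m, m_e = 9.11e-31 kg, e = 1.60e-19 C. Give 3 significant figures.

One atomic unit of force: F_au = E_h/a₀ = m_e²e⁶/((4πε₀)³ℏ⁴) = 8.33e-8 N.
2.80 × 8.33e-8 N = 2.33e-7 N

2.33e-7 N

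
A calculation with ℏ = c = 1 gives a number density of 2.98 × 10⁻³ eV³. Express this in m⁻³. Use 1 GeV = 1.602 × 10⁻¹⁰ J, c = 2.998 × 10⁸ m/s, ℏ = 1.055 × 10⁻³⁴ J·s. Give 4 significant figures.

3.872 × 10¹⁷ m⁻³

Number density is [L]⁻³ = [E]³/(ℏc)³.
1 GeV³ → 1/(ℏc)³ × (1 GeV in J)³ = 1.299 × 10⁴⁷ m⁻³.
Convert the energy scale: 2.98 × 10⁻³ eV³ = 2.98 × 10⁻³⁰ GeV³.
Result: 2.98 × 10⁻³⁰ × 1.299 × 10⁴⁷ = 3.872 × 10¹⁷ m⁻³.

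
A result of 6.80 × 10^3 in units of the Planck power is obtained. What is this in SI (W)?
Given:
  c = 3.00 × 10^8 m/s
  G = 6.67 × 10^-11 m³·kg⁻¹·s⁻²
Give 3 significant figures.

2.48 × 10^56 W

One Planck power: P_P = c⁵/G = 3.64 × 10^52 W.
6.80 × 10^3 × 3.64 × 10^52 W = 2.48 × 10^56 W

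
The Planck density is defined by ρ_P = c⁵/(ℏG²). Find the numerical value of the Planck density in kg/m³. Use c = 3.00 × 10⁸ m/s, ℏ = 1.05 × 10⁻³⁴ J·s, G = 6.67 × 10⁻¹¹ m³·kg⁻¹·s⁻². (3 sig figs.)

5.20 × 10⁹⁶ kg/m³

ρ_P = c⁵/(ℏG²)
  = 2.43 × 10⁴² / 4.67 × 10⁻⁵⁵
  = 5.20 × 10⁹⁶ kg/m³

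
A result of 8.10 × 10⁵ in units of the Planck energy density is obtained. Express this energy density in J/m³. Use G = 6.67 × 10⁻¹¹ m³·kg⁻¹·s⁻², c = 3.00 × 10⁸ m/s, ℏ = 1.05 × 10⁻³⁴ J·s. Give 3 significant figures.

One Planck energy density: u_P = c⁷/(ℏG²) = 4.68 × 10¹¹³ J/m³.
8.10 × 10⁵ × 4.68 × 10¹¹³ J/m³ = 3.79 × 10¹¹⁹ J/m³

3.79 × 10¹¹⁹ J/m³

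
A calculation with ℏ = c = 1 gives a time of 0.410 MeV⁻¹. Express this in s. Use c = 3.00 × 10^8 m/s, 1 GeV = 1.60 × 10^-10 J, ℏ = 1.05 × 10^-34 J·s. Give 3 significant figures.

2.69 × 10^-22 s

A time is [E]⁻¹ in ℏ=c=1; restore one factor of ℏ.
1 GeV⁻¹ → ℏ × (1 GeV in J)⁻¹ = 6.56 × 10^-25 s.
Convert the energy scale: 0.410 MeV⁻¹ = 410 GeV⁻¹.
Result: 410 × 6.56 × 10^-25 = 2.69 × 10^-22 s.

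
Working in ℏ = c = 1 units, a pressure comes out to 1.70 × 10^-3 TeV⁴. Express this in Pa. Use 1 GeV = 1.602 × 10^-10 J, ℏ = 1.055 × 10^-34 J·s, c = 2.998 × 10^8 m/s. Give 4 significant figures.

Pressure is [E]/[L]³ = [E]⁴/(ℏc)³.
1 GeV⁴ → 1/(ℏc)³ × (1 GeV in J)⁴ = 2.082 × 10^37 Pa.
Convert the energy scale: 1.70 × 10^-3 TeV⁴ = 1.70 × 10^9 GeV⁴.
Result: 1.70 × 10^9 × 2.082 × 10^37 = 3.539 × 10^46 Pa.

3.539 × 10^46 Pa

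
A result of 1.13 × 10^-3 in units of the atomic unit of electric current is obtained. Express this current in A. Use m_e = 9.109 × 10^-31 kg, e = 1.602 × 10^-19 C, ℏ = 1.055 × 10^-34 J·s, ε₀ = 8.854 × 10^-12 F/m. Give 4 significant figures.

One atomic unit of electric current: I_au = e E_h/ℏ = m_e e⁵/((4πε₀)²ℏ³) = 6.612 × 10^-3 A.
1.13 × 10^-3 × 6.612 × 10^-3 A = 7.471 × 10^-6 A

7.471 × 10^-6 A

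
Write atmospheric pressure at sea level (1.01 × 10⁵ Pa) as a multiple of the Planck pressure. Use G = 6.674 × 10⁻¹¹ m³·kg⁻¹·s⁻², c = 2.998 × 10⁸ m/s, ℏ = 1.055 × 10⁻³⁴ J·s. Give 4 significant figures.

2.180 × 10⁻¹⁰⁹

Planck pressure: p_P = c⁷/(ℏG²) = 4.632 × 10¹¹³ Pa.
1.01 × 10⁵ / 4.632 × 10¹¹³ = 2.180 × 10⁻¹⁰⁹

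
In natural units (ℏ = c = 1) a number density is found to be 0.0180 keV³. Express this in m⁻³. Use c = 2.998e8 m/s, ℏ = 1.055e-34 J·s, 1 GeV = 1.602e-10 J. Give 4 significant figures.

2.339e27 m⁻³

Number density is [L]⁻³ = [E]³/(ℏc)³.
1 GeV³ → 1/(ℏc)³ × (1 GeV in J)³ = 1.299e47 m⁻³.
Convert the energy scale: 0.0180 keV³ = 1.80e-20 GeV³.
Result: 1.80e-20 × 1.299e47 = 2.339e27 m⁻³.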